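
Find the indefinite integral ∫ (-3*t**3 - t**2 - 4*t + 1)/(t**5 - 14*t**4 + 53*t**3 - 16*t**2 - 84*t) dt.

Factor the denominator: t*(t - 7)*(t - 6)*(t - 2)*(t + 1).
Partial-fraction decomposition: 1/(24*(t + 1)) - 7/(24*(t - 2)) + 101/(24*(t - 6)) - 221/(56*(t - 7)) - 1/(84*t).
Integrate each term: A/(t−a) contributes A·log|t−a|.

-log(t)/84 - 221*log(t - 7)/56 + 101*log(t - 6)/24 - 7*log(t - 2)/24 + log(t + 1)/24 + C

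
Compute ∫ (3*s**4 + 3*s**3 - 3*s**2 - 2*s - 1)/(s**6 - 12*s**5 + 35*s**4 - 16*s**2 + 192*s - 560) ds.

269*log(s - 7)/159 - 1082*log(s - 5)/609 + 11*log(s - 2)/96 - 5*log(s + 2)/672 - 137*log(s**2 + 4)/12296 - 2501*atan(s/2)/24592 + C

Factor the denominator: (s - 7)*(s - 5)*(s - 2)*(s + 2)*(s**2 + 4).
Partial-fraction decomposition: -(274*s + 2501)/(12296*(s**2 + 4)) - 5/(672*(s + 2)) + 11/(96*(s - 2)) - 1082/(609*(s - 5)) + 269/(159*(s - 7)).
Integrate each term; A/(s−a) gives A·log|s−a|; the (Bs+D)/(s²+p²) term gives a log and an atan.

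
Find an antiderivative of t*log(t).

Use integration by parts with u = log(t), dv = t dt.
Then du = 1/t dt and v = t**2/2.

t**2*log(t)/2 - t**2/4 + C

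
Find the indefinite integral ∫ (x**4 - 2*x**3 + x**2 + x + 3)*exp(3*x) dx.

Use integration by parts with u = x**4 - 2*x**3 + x**2 + x + 3, dv = exp(3*x) dx, so v = exp(3*x)/3.
Apply parts 4 times (tabular method): alternate signs, differentiate u down to 0, integrate dv up.

(27*x**4 - 90*x**3 + 117*x**2 - 51*x + 98)*exp(3*x)/81 + C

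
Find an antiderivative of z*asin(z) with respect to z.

Use integration by parts with u = arcsin(z), dv = z dz.
Then du = 1/sqrt(-z**2 + 1) dz.

z**2*asin(z)/2 + z*sqrt(-z**2 + 1)/4 - asin(z)/4 + C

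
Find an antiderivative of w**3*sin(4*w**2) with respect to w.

Let u = w², du = 2w dw; rewrite as (1/2)∫ u^1·sin(4u) du.
Now integrate by parts 1 time.

-w**2*cos(4*w**2)/8 + sin(4*w**2)/32 + C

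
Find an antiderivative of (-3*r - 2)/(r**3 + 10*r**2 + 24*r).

-log(r)/12 - 5*log(r + 4)/4 + 4*log(r + 6)/3 + C

Factor the denominator: r*(r + 4)*(r + 6).
Partial-fraction decomposition: 4/(3*(r + 6)) - 5/(4*(r + 4)) - 1/(12*r).
Integrate each term: A/(r−a) contributes A·log|r−a|.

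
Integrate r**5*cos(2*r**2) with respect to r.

r**4*sin(2*r**2)/4 + r**2*cos(2*r**2)/4 - sin(2*r**2)/8 + C

Let u = r², du = 2r dr; rewrite as (1/2)∫ u^2·cos(2u) du.
Now integrate by parts 2 times.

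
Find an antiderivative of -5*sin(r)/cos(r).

Let u = cos(r), so du = (-sin(r)) dr.
Rewriting, the integral becomes 5·∫ 1/u du = 5·log(u).
Substituting back, u = cos(r).

5*log(cos(r)) + C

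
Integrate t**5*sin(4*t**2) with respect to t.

Let u = t², du = 2t dt; rewrite as (1/2)∫ u^2·sin(4u) du.
Now integrate by parts 2 times.

-t**4*cos(4*t**2)/8 + t**2*sin(4*t**2)/16 + cos(4*t**2)/64 + C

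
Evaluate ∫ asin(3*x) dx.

x*asin(3*x) + sqrt(-9*x**2 + 1)/3 + C

Use integration by parts with u = arcsin(3*x), dv = dx.
Then du = 3/sqrt(-9*x**2 + 1) dx.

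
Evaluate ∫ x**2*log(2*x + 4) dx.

x**3*log(2*x + 4)/3 - x**3/9 + x**2/3 - 4*x/3 + 8*log(x + 2)/3 + C

Use integration by parts with u = log(2*x + 4), dv = x**2 dx.
Then du = 2/(2*x + 4) dx and v = x**3/3.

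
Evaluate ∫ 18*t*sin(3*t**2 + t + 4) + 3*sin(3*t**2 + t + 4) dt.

Let u = 3*t**2 + t + 4, so du = (6*t + 1) dt.
Rewriting, the integral becomes 3·∫ sin(u) du = 3·-cos(u).
Substituting back, u = 3*t**2 + t + 4.

-3*cos(3*t**2 + t + 4) + C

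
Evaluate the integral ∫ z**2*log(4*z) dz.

Use integration by parts with u = log(4*z), dv = z**2 dz.
Then du = 1/z dz and v = z**3/3.

z**3*(log(z) + 2*log(2))/3 - z**3/9 + C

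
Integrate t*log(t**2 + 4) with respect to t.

t**2*log(t**2 + 4)/2 - t**2/2 + 2*log(t**2 + 4) + C

Let u = t**2 + 4, so du = (2*t) dt.
The integral becomes (1/2)·∫ log(u) du; integrate by parts with u′=log(u), dv′=du.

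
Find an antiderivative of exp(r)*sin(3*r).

exp(r)*sin(3*r)/10 - 3*exp(r)*cos(3*r)/10 + C

Let I denote the integral. Integrate by parts with u = sin(3*r), dv = exp(r) dr, so v = exp(r): I = exp(r)*sin(3*r) − 3·∫ exp(r)*cos(3*r) dr.
Apply parts again with u = cos(3*r), dv = exp(r) dr: ∫ exp(r)*cos(3*r) dr = exp(r)*cos(3*r) + 3·I. Substituting back brings back I: I = exp(r)*sin(3*r) - 3*exp(r)*cos(3*r) − 9·I.
Solving for I: (1 + 9)·I equals the remaining terms, so I = (1/10)·(exp(r)*sin(3*r) - 3*exp(r)*cos(3*r)).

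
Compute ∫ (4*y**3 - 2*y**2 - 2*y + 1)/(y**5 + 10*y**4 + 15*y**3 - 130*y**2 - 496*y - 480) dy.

31*log(y - 4)/432 + 35*log(y + 2)/36 - 17*log(y + 3)/2 + 279*log(y + 4)/16 - 539*log(y + 5)/54 + C

Factor the denominator: (y - 4)*(y + 2)*(y + 3)*(y + 4)*(y + 5).
Partial-fraction decomposition: -539/(54*(y + 5)) + 279/(16*(y + 4)) - 17/(2*(y + 3)) + 35/(36*(y + 2)) + 31/(432*(y - 4)).
Integrate each term: A/(y−a) contributes A·log|y−a|.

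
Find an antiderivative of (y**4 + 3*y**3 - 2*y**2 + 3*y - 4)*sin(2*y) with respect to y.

-y**4*cos(2*y)/2 + y**3*sin(2*y) - 3*y**3*cos(2*y)/2 + 9*y**2*sin(2*y)/4 + 5*y**2*cos(2*y)/2 - 5*y*sin(2*y)/2 + 3*y*cos(2*y)/4 - 3*sin(2*y)/8 + 3*cos(2*y)/4 + C

Use integration by parts with u = y**4 + 3*y**3 - 2*y**2 + 3*y - 4, dv = sin(2*y) dy, so v = -cos(2*y)/2.
Apply parts 4 times (tabular method): alternate signs, differentiate u down to 0, integrate dv up.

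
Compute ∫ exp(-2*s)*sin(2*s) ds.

-exp(-2*s)*sin(2*s)/4 - exp(-2*s)*cos(2*s)/4 + C

Let I denote the integral. Integrate by parts with u = sin(2*s), dv = exp(-2*s) ds, so v = -exp(-2*s)/2: I = -exp(-2*s)*sin(2*s)/2 + ∫ exp(-2*s)*cos(2*s) ds.
Apply parts again with u = cos(2*s), dv = exp(-2*s) ds: ∫ exp(-2*s)*cos(2*s) ds = -exp(-2*s)*cos(2*s)/2 − I. Substituting back brings back I: I = -exp(-2*s)*sin(2*s)/2 - exp(-2*s)*cos(2*s)/2 − I.
Solving for I: (1 + 1)·I equals the remaining terms, so I = (1/2)·(-exp(-2*s)*sin(2*s)/2 - exp(-2*s)*cos(2*s)/2).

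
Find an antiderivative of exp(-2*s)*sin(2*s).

-exp(-2*s)*sin(2*s)/4 - exp(-2*s)*cos(2*s)/4 + C

Let I denote the integral. Integrate by parts with u = sin(2*s), dv = exp(-2*s) ds, so v = -exp(-2*s)/2: I = -exp(-2*s)*sin(2*s)/2 + ∫ exp(-2*s)*cos(2*s) ds.
Apply parts again with u = cos(2*s), dv = exp(-2*s) ds: ∫ exp(-2*s)*cos(2*s) ds = -exp(-2*s)*cos(2*s)/2 − I. Substituting back brings back I: I = -exp(-2*s)*sin(2*s)/2 - exp(-2*s)*cos(2*s)/2 − I.
Solving for I: (1 + 1)·I equals the remaining terms, so I = (1/2)·(-exp(-2*s)*sin(2*s)/2 - exp(-2*s)*cos(2*s)/2).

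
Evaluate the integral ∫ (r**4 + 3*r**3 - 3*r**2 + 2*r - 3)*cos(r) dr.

r**4*sin(r) + 3*r**3*sin(r) + 4*r**3*cos(r) - 15*r**2*sin(r) + 9*r**2*cos(r) - 16*r*sin(r) - 30*r*cos(r) + 27*sin(r) - 16*cos(r) + C

Use integration by parts with u = r**4 + 3*r**3 - 3*r**2 + 2*r - 3, dv = cos(r) dr, so v = sin(r).
Apply parts 4 times (tabular method): alternate signs, differentiate u down to 0, integrate dv up.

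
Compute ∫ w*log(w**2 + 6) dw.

Let u = w**2 + 6, so du = (2*w) dw.
The integral becomes (1/2)·∫ log(u) du; integrate by parts with u′=log(u), dv′=du.

w**2*log(w**2 + 6)/2 - w**2/2 + 3*log(w**2 + 6) + C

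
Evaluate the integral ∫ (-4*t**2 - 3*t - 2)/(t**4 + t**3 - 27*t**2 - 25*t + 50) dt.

-117*log(t - 5)/280 + log(t - 1)/8 - 4*log(t + 2)/21 + 29*log(t + 5)/60 + C

Factor the denominator: (t - 5)*(t - 1)*(t + 2)*(t + 5).
Partial-fraction decomposition: 29/(60*(t + 5)) - 4/(21*(t + 2)) + 1/(8*(t - 1)) - 117/(280*(t - 5)).
Integrate each term: A/(t−a) contributes A·log|t−a|.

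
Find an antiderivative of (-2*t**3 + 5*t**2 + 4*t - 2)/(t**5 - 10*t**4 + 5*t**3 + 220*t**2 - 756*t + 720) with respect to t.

Factor the denominator: (t - 6)*(t - 4)*(t - 3)*(t - 2)*(t + 5).
Partial-fraction decomposition: 353/(5544*(t + 5)) - 5/(28*(t - 2)) + 1/(24*(t - 3)) + 17/(18*(t - 4)) - 115/(132*(t - 6)).
Integrate each term: A/(t−a) contributes A·log|t−a|.

-115*log(t - 6)/132 + 17*log(t - 4)/18 + log(t - 3)/24 - 5*log(t - 2)/28 + 353*log(t + 5)/5544 + C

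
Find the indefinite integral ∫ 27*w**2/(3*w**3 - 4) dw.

Let u = 3*w**3 - 4, so du = (9*w**2) dw.
Rewriting, the integral becomes 3·∫ 1/u du = 3·log(u).
Substituting back, u = 3*w**3 - 4.

3*log(3*w**3 - 4) + C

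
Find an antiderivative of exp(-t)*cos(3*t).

3*exp(-t)*sin(3*t)/10 - exp(-t)*cos(3*t)/10 + C

Let I denote the integral. Integrate by parts with u = cos(3*t), dv = exp(-t) dt, so v = -exp(-t): I = -exp(-t)*cos(3*t) − 3·∫ exp(-t)*sin(3*t) dt.
Apply parts again with u = sin(3*t), dv = exp(-t) dt: ∫ exp(-t)*sin(3*t) dt = -exp(-t)*sin(3*t) + 3·I. Substituting back brings back I: I = 3*exp(-t)*sin(3*t) - exp(-t)*cos(3*t) − 9·I.
Solving for I: (1 + 9)·I equals the remaining terms, so I = (1/10)·(3*exp(-t)*sin(3*t) - exp(-t)*cos(3*t)).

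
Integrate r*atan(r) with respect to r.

Use integration by parts with u = arctan(r), dv = r dr.
Then du = 1/(r**2 + 1) dr.

r**2*atan(r)/2 - r/2 + atan(r)/2 + C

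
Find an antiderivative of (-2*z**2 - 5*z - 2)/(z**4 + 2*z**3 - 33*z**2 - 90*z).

Factor the denominator: z*(z - 6)*(z + 3)*(z + 5).
Partial-fraction decomposition: 27/(110*(z + 5)) - 5/(54*(z + 3)) - 52/(297*(z - 6)) + 1/(45*z).
Integrate each term: A/(z−a) contributes A·log|z−a|.

log(z)/45 - 52*log(z - 6)/297 - 5*log(z + 3)/54 + 27*log(z + 5)/110 + C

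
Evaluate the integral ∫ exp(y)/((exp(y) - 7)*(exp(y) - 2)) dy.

log(exp(y) - 7)/5 - log(exp(y) - 2)/5 + C

Let u = e^y, du = e^y dy.
The integral becomes ∫ du/((u-7)(u-2)); decompose into partial fractions.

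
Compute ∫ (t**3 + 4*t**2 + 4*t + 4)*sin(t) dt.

-t**3*cos(t) + 3*t**2*sin(t) - 4*t**2*cos(t) + 8*t*sin(t) + 2*t*cos(t) - 2*sin(t) + 4*cos(t) + C

Use integration by parts with u = t**3 + 4*t**2 + 4*t + 4, dv = sin(t) dt, so v = -cos(t).
Apply parts 3 times (tabular method): alternate signs, differentiate u down to 0, integrate dv up.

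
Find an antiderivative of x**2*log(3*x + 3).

x**3*log(3*x + 3)/3 - x**3/9 + x**2/6 - x/3 + log(x + 1)/3 + C

Use integration by parts with u = log(3*x + 3), dv = x**2 dx.
Then du = 3/(3*x + 3) dx and v = x**3/3.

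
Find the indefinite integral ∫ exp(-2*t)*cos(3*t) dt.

3*exp(-2*t)*sin(3*t)/13 - 2*exp(-2*t)*cos(3*t)/13 + C

Let I denote the integral. Integrate by parts with u = cos(3*t), dv = exp(-2*t) dt, so v = -exp(-2*t)/2: I = -exp(-2*t)*cos(3*t)/2 − (3/2)·∫ exp(-2*t)*sin(3*t) dt.
Apply parts again with u = sin(3*t), dv = exp(-2*t) dt: ∫ exp(-2*t)*sin(3*t) dt = -exp(-2*t)*sin(3*t)/2 + (3/2)·I. Substituting back brings back I: I = 3*exp(-2*t)*sin(3*t)/4 - exp(-2*t)*cos(3*t)/2 − (9/4)·I.
Solving for I: (1 + 9/4)·I equals the remaining terms, so I = (4/13)·(3*exp(-2*t)*sin(3*t)/4 - exp(-2*t)*cos(3*t)/2).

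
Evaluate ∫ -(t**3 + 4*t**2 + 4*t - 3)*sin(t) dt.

Use integration by parts with u = t**3 + 4*t**2 + 4*t - 3, dv = -sin(t) dt, so v = cos(t).
Apply parts 3 times (tabular method): alternate signs, differentiate u down to 0, integrate dv up.

t**3*cos(t) - 3*t**2*sin(t) + 4*t**2*cos(t) - 8*t*sin(t) - 2*t*cos(t) + 2*sin(t) - 11*cos(t) + C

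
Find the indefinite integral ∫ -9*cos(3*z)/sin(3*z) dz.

Let u = sin(3*z), so du = (3*cos(3*z)) dz.
Rewriting, the integral becomes -3·∫ 1/u du = -3·log(u).
Substituting back, u = sin(3*z).

-3*log(sin(3*z)) + C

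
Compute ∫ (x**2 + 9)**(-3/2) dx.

Substitute x = 3·tan(θ), so dx = 3·sec(θ)^2 dθ and the radical becomes sqrt(x**2 + 9) = 3·sec(θ) by the Pythagorean identity.
Integrate the resulting trig expression in θ, then back-substitute tan(θ) = x/3, sec(θ) = sqrt(x**2 + 9)/3 (absorbing any constant into C).

x/(9*sqrt(x**2 + 9)) + C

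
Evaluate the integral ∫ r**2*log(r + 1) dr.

Use integration by parts with u = log(r + 1), dv = r**2 dr.
Then du = 1/(r + 1) dr and v = r**3/3.

r**3*log(r + 1)/3 - r**3/9 + r**2/6 - r/3 + log(r + 1)/3 + C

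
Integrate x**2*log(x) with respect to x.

Use integration by parts with u = log(x), dv = x**2 dx.
Then du = 1/x dx and v = x**3/3.

x**3*log(x)/3 - x**3/9 + C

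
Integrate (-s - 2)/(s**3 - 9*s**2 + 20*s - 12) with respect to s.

-2*log(s - 6)/5 + log(s - 2) - 3*log(s - 1)/5 + C

Factor the denominator: (s - 6)*(s - 2)*(s - 1).
Partial-fraction decomposition: -3/(5*(s - 1)) + 1/(s - 2) - 2/(5*(s - 6)).
Integrate each term: A/(s−a) contributes A·log|s−a|.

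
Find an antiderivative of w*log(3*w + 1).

w**2*log(3*w + 1)/2 - w**2/4 + w/6 - log(3*w + 1)/18 + C

Use integration by parts with u = log(3*w + 1), dv = w dw.
Then du = 3/(3*w + 1) dw and v = w**2/2.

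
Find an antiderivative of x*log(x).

Use integration by parts with u = log(x), dv = x dx.
Then du = 1/x dx and v = x**2/2.

x**2*log(x)/2 - x**2/4 + C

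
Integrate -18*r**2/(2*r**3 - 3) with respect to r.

-3*log(2*r**3 - 3) + C

Let u = 2*r**3 - 3, so du = (6*r**2) dr.
Rewriting, the integral becomes -3·∫ 1/u du = -3·log(u).
Substituting back, u = 2*r**3 - 3.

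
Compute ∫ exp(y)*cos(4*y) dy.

Let I denote the integral. Integrate by parts with u = cos(4*y), dv = exp(y) dy, so v = exp(y): I = exp(y)*cos(4*y) + 4·∫ exp(y)*sin(4*y) dy.
Apply parts again with u = sin(4*y), dv = exp(y) dy: ∫ exp(y)*sin(4*y) dy = exp(y)*sin(4*y) − 4·I. Substituting back brings back I: I = 4*exp(y)*sin(4*y) + exp(y)*cos(4*y) − 16·I.
Solving for I: (1 + 16)·I equals the remaining terms, so I = (1/17)·(4*exp(y)*sin(4*y) + exp(y)*cos(4*y)).

4*exp(y)*sin(4*y)/17 + exp(y)*cos(4*y)/17 + C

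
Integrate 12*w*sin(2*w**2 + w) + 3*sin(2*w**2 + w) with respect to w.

-3*cos(2*w**2 + w) + C

Let u = 2*w**2 + w, so du = (4*w + 1) dw.
Rewriting, the integral becomes 3·∫ sin(u) du = 3·-cos(u).
Substituting back, u = 2*w**2 + w.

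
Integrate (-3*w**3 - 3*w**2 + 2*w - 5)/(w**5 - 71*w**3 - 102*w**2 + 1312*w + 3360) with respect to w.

-389*log(w - 7)/484 + 749*log(w - 6)/1100 - 24639*log(w + 4)/12100 + 95*log(w + 5)/44 - 131/(110*w + 440) + C

Factor the denominator: (w - 7)*(w - 6)*(w + 4)**2*(w + 5).
Partial-fraction decomposition: 95/(44*(w + 5)) - 24639/(12100*(w + 4)) + 131/(110*(w + 4)**2) + 749/(1100*(w - 6)) - 389/(484*(w - 7)).
Integrate each term; A/(w−a) gives A·log|w−a|; A/(w−a)² gives −A/(w−a).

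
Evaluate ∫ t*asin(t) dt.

t**2*asin(t)/2 + t*sqrt(-t**2 + 1)/4 - asin(t)/4 + C

Use integration by parts with u = arcsin(t), dv = t dt.
Then du = 1/sqrt(-t**2 + 1) dt.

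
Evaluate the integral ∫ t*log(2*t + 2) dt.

Use integration by parts with u = log(2*t + 2), dv = t dt.
Then du = 2/(2*t + 2) dt and v = t**2/2.

t**2*log(2*t + 2)/2 - t**2/4 + t/2 - log(t + 1)/2 + C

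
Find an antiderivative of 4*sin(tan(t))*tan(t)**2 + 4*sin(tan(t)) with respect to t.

-4*cos(tan(t)) + C

Let u = tan(t), so du = (tan(t)**2 + 1) dt.
Rewriting, the integral becomes 4·∫ sin(u) du = 4·-cos(u).
Substituting back, u = tan(t).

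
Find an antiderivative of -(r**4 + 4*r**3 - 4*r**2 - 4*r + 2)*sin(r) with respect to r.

Use integration by parts with u = r**4 + 4*r**3 - 4*r**2 - 4*r + 2, dv = -sin(r) dr, so v = cos(r).
Apply parts 4 times (tabular method): alternate signs, differentiate u down to 0, integrate dv up.

r**4*cos(r) - 4*r**3*sin(r) + 4*r**3*cos(r) - 12*r**2*sin(r) - 16*r**2*cos(r) + 32*r*sin(r) - 28*r*cos(r) + 28*sin(r) + 34*cos(r) + C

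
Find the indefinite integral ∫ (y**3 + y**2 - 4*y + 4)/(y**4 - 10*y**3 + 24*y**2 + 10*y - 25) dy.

Factor the denominator: (y - 5)**2*(y - 1)*(y + 1).
Partial-fraction decomposition: -1/(9*(y + 1)) + 1/(16*(y - 1)) + 151/(144*(y - 5)) + 67/(12*(y - 5)**2).
Integrate each term; A/(y−a) gives A·log|y−a|; A/(y−a)² gives −A/(y−a).

151*log(y - 5)/144 + log(y - 1)/16 - log(y + 1)/9 - 67/(12*y - 60) + C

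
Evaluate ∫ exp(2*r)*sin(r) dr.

2*exp(2*r)*sin(r)/5 - exp(2*r)*cos(r)/5 + C

Let I denote the integral. Integrate by parts with u = sin(r), dv = exp(2*r) dr, so v = exp(2*r)/2: I = exp(2*r)*sin(r)/2 − (1/2)·∫ exp(2*r)*cos(r) dr.
Apply parts again with u = cos(r), dv = exp(2*r) dr: ∫ exp(2*r)*cos(r) dr = exp(2*r)*cos(r)/2 + (1/2)·I. Substituting back brings back I: I = exp(2*r)*sin(r)/2 - exp(2*r)*cos(r)/4 − (1/4)·I.
Solving for I: (1 + 1/4)·I equals the remaining terms, so I = (4/5)·(exp(2*r)*sin(r)/2 - exp(2*r)*cos(r)/4).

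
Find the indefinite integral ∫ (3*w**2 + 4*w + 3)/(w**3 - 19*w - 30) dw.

Factor the denominator: (w - 5)*(w + 2)*(w + 3).
Partial-fraction decomposition: 9/(4*(w + 3)) - 1/(w + 2) + 7/(4*(w - 5)).
Integrate each term: A/(w−a) contributes A·log|w−a|.

7*log(w - 5)/4 - log(w + 2) + 9*log(w + 3)/4 + C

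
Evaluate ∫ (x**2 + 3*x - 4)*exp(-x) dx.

(-x**2 - 5*x - 1)*exp(-x) + C

Use integration by parts with u = x**2 + 3*x - 4, dv = exp(-x) dx, so v = -exp(-x).
Apply parts 2 times (tabular method): alternate signs, differentiate u down to 0, integrate dv up.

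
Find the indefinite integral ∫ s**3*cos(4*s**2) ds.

Let u = s², du = 2s ds; rewrite as (1/2)∫ u^1·cos(4u) du.
Now integrate by parts 1 time.

s**2*sin(4*s**2)/8 + cos(4*s**2)/32 + C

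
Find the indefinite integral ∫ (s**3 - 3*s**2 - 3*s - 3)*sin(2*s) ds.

-s**3*cos(2*s)/2 + 3*s**2*sin(2*s)/4 + 3*s**2*cos(2*s)/2 - 3*s*sin(2*s)/2 + 9*s*cos(2*s)/4 - 9*sin(2*s)/8 + 3*cos(2*s)/4 + C

Use integration by parts with u = s**3 - 3*s**2 - 3*s - 3, dv = sin(2*s) ds, so v = -cos(2*s)/2.
Apply parts 3 times (tabular method): alternate signs, differentiate u down to 0, integrate dv up.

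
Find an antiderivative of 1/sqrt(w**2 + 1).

log(w + sqrt(w**2 + 1)) + C

Substitute w = tan(θ), so dw = sec(θ)^2 dθ and the radical becomes sqrt(w**2 + 1) = sec(θ) by the Pythagorean identity.
Integrate the resulting trig expression in θ, then back-substitute tan(θ) = w, sec(θ) = sqrt(w**2 + 1) (absorbing any constant into C).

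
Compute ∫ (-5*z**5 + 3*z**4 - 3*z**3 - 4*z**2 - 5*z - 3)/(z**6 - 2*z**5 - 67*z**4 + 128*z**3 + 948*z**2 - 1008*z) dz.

log(z)/336 - 696491*log(z - 6)/253500 - 17*log(z - 1)/1000 + 2011*log(z + 4)/2000 - 30701*log(z + 7)/9464 + 11939/(1300*z - 7800) + C

Factor the denominator: z*(z - 6)**2*(z - 1)*(z + 4)*(z + 7).
Partial-fraction decomposition: -30701/(9464*(z + 7)) + 2011/(2000*(z + 4)) - 17/(1000*(z - 1)) - 696491/(253500*(z - 6)) - 11939/(1300*(z - 6)**2) + 1/(336*z).
Integrate each term; A/(z−a) gives A·log|z−a|; A/(z−a)² gives −A/(z−a).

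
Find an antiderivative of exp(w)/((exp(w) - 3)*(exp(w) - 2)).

Let u = e^w, du = e^w dw.
The integral becomes ∫ du/((u-3)(u-2)); decompose into partial fractions.

log(exp(w) - 3) - log(exp(w) - 2) + C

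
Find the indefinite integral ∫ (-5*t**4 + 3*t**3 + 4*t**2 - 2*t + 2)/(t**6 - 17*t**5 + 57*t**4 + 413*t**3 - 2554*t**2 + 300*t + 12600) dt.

-1349*log(t - 7)/27 + 989*log(t - 6)/32 + 1329*log(t - 5)/70 - 41*log(t + 2)/6048 + 7*log(t + 5)/90 - 259/(4*t - 24) + C

Factor the denominator: (t - 7)*(t - 6)**2*(t - 5)*(t + 2)*(t + 5).
Partial-fraction decomposition: 7/(90*(t + 5)) - 41/(6048*(t + 2)) + 1329/(70*(t - 5)) + 989/(32*(t - 6)) + 259/(4*(t - 6)**2) - 1349/(27*(t - 7)).
Integrate each term; A/(t−a) gives A·log|t−a|; A/(t−a)² gives −A/(t−a).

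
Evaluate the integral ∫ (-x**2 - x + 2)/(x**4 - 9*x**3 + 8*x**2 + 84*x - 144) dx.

-5*log(x - 6)/9 + 9*log(x - 4)/14 - log(x - 2)/10 + 4*log(x + 3)/315 + C

Factor the denominator: (x - 6)*(x - 4)*(x - 2)*(x + 3).
Partial-fraction decomposition: 4/(315*(x + 3)) - 1/(10*(x - 2)) + 9/(14*(x - 4)) - 5/(9*(x - 6)).
Integrate each term: A/(x−a) contributes A·log|x−a|.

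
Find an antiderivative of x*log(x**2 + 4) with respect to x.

x**2*log(x**2 + 4)/2 - x**2/2 + 2*log(x**2 + 4) + C

Let u = x**2 + 4, so du = (2*x) dx.
The integral becomes (1/2)·∫ log(u) du; integrate by parts with u′=log(u), dv′=du.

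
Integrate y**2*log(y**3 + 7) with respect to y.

Let u = y**3 + 7, so du = (3*y**2) dy.
The integral becomes (1/3)·∫ log(u) du; integrate by parts with u′=log(u), dv′=du.

y**3*log(y**3 + 7)/3 - y**3/3 + 7*log(y**3 + 7)/3 + C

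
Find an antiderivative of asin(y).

Use integration by parts with u = arcsin(y), dv = dy.
Then du = 1/sqrt(-y**2 + 1) dy.

y*asin(y) + sqrt(-y**2 + 1) + C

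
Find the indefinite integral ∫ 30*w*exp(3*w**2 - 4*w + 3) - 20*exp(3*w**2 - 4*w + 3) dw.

5*exp(3*w**2 - 4*w + 3) + C

Let u = 3*w**2 - 4*w + 3, so du = (6*w - 4) dw.
Rewriting, the integral becomes 5·∫ e^u du = 5·e^u.
Substituting back, u = 3*w**2 - 4*w + 3.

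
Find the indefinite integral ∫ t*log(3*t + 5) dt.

t**2*log(3*t + 5)/2 - t**2/4 + 5*t/6 - 25*log(3*t + 5)/18 + C

Use integration by parts with u = log(3*t + 5), dv = t dt.
Then du = 3/(3*t + 5) dt and v = t**2/2.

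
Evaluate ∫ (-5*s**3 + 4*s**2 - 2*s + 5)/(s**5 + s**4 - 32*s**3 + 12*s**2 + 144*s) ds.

5*log(s)/144 - 259*log(s - 4)/240 + 20*log(s - 3)/27 - 13*log(s + 2)/48 + 1241*log(s + 6)/2160 + C

Factor the denominator: s*(s - 4)*(s - 3)*(s + 2)*(s + 6).
Partial-fraction decomposition: 1241/(2160*(s + 6)) - 13/(48*(s + 2)) + 20/(27*(s - 3)) - 259/(240*(s - 4)) + 5/(144*s).
Integrate each term: A/(s−a) contributes A·log|s−a|.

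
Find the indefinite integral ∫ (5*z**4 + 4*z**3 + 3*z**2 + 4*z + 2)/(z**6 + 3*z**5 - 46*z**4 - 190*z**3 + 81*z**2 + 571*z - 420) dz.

Factor the denominator: (z - 7)*(z - 1)**2*(z + 3)*(z + 4)*(z + 5).
Partial-fraction decomposition: -149/(48*(z + 5)) + 1058/(275*(z + 4)) - 157/(160*(z + 3)) - 113/(2400*(z - 1)) - 1/(40*(z - 1)**2) + 251/(880*(z - 7)).
Integrate each term; A/(z−a) gives A·log|z−a|; A/(z−a)² gives −A/(z−a).

251*log(z - 7)/880 - 113*log(z - 1)/2400 - 157*log(z + 3)/160 + 1058*log(z + 4)/275 - 149*log(z + 5)/48 + 1/(40*z - 40) + C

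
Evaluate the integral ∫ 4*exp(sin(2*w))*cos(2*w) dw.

Let u = sin(2*w), so du = (2*cos(2*w)) dw.
Rewriting, the integral becomes 2·∫ e^u du = 2·e^u.
Substituting back, u = sin(2*w).

2*exp(sin(2*w)) + C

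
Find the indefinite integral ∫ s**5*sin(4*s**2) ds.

Let u = s², du = 2s ds; rewrite as (1/2)∫ u^2·sin(4u) du.
Now integrate by parts 2 times.

-s**4*cos(4*s**2)/8 + s**2*sin(4*s**2)/16 + cos(4*s**2)/64 + C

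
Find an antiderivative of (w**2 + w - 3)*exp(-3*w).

Use integration by parts with u = w**2 + w - 3, dv = exp(-3*w) dw, so v = -exp(-3*w)/3.
Apply parts 2 times (tabular method): alternate signs, differentiate u down to 0, integrate dv up.

(-9*w**2 - 15*w + 22)*exp(-3*w)/27 + C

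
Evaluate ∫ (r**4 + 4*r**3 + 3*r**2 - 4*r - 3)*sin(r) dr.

Use integration by parts with u = r**4 + 4*r**3 + 3*r**2 - 4*r - 3, dv = sin(r) dr, so v = -cos(r).
Apply parts 4 times (tabular method): alternate signs, differentiate u down to 0, integrate dv up.

-r**4*cos(r) + 4*r**3*sin(r) - 4*r**3*cos(r) + 12*r**2*sin(r) + 9*r**2*cos(r) - 18*r*sin(r) + 28*r*cos(r) - 28*sin(r) - 15*cos(r) + C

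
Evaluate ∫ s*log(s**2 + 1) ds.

s**2*log(s**2 + 1)/2 - s**2/2 + log(s**2 + 1)/2 + C

Let u = s**2 + 1, so du = (2*s) ds.
The integral becomes (1/2)·∫ log(u) du; integrate by parts with u′=log(u), dv′=du.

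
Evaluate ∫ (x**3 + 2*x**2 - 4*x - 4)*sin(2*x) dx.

-x**3*cos(2*x)/2 + 3*x**2*sin(2*x)/4 - x**2*cos(2*x) + x*sin(2*x) + 11*x*cos(2*x)/4 - 11*sin(2*x)/8 + 5*cos(2*x)/2 + C

Use integration by parts with u = x**3 + 2*x**2 - 4*x - 4, dv = sin(2*x) dx, so v = -cos(2*x)/2.
Apply parts 3 times (tabular method): alternate signs, differentiate u down to 0, integrate dv up.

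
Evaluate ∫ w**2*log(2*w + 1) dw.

Use integration by parts with u = log(2*w + 1), dv = w**2 dw.
Then du = 2/(2*w + 1) dw and v = w**3/3.

w**3*log(2*w + 1)/3 - w**3/9 + w**2/12 - w/12 + log(2*w + 1)/24 + C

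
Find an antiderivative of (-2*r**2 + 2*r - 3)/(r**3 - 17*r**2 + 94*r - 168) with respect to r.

-29*log(r - 7) + 63*log(r - 6)/2 - 9*log(r - 4)/2 + C

Factor the denominator: (r - 7)*(r - 6)*(r - 4).
Partial-fraction decomposition: -9/(2*(r - 4)) + 63/(2*(r - 6)) - 29/(r - 7).
Integrate each term: A/(r−a) contributes A·log|r−a|.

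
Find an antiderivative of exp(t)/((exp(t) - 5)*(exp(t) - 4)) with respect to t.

log(exp(t) - 5) - log(exp(t) - 4) + C

Let u = e^t, du = e^t dt.
The integral becomes ∫ du/((u-4)(u-5)); decompose into partial fractions.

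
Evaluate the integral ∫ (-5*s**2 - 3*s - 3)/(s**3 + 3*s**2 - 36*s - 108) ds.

Factor the denominator: (s - 6)*(s + 3)*(s + 6).
Partial-fraction decomposition: -55/(12*(s + 6)) + 13/(9*(s + 3)) - 67/(36*(s - 6)).
Integrate each term: A/(s−a) contributes A·log|s−a|.

-67*log(s - 6)/36 + 13*log(s + 3)/9 - 55*log(s + 6)/12 + C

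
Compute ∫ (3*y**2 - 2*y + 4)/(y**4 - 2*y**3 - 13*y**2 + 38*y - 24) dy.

Factor the denominator: (y - 3)*(y - 2)*(y - 1)*(y + 4).
Partial-fraction decomposition: -2/(7*(y + 4)) + 1/(2*(y - 1)) - 2/(y - 2) + 25/(14*(y - 3)).
Integrate each term: A/(y−a) contributes A·log|y−a|.

25*log(y - 3)/14 - 2*log(y - 2) + log(y - 1)/2 - 2*log(y + 4)/7 + C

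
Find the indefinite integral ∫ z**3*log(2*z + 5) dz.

z**4*log(2*z + 5)/4 - z**4/16 + 5*z**3/24 - 25*z**2/32 + 125*z/32 - 625*log(2*z + 5)/64 + C

Use integration by parts with u = log(2*z + 5), dv = z**3 dz.
Then du = 2/(2*z + 5) dz and v = z**4/4.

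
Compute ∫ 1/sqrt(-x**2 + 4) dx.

Substitute x = 2·sin(θ), so dx = 2·cos(θ) dθ and the radical becomes sqrt(-x**2 + 4) = 2·cos(θ) by the Pythagorean identity.
Integrate the resulting trig expression in θ, then back-substitute θ = asin(x/2), sin(θ) = x/2, cos(θ) = sqrt(-x**2 + 4)/2 (absorbing any constant into C).

asin(x/2) + C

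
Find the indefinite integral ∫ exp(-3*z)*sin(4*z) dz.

-3*exp(-3*z)*sin(4*z)/25 - 4*exp(-3*z)*cos(4*z)/25 + C

Let I denote the integral. Integrate by parts with u = sin(4*z), dv = exp(-3*z) dz, so v = -exp(-3*z)/3: I = -exp(-3*z)*sin(4*z)/3 + (4/3)·∫ exp(-3*z)*cos(4*z) dz.
Apply parts again with u = cos(4*z), dv = exp(-3*z) dz: ∫ exp(-3*z)*cos(4*z) dz = -exp(-3*z)*cos(4*z)/3 − (4/3)·I. Substituting back brings back I: I = -exp(-3*z)*sin(4*z)/3 - 4*exp(-3*z)*cos(4*z)/9 − (16/9)·I.
Solving for I: (1 + 16/9)·I equals the remaining terms, so I = (9/25)·(-exp(-3*z)*sin(4*z)/3 - 4*exp(-3*z)*cos(4*z)/9).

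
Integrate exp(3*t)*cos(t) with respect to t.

Let I denote the integral. Integrate by parts with u = cos(t), dv = exp(3*t) dt, so v = exp(3*t)/3: I = exp(3*t)*cos(t)/3 + (1/3)·∫ exp(3*t)*sin(t) dt.
Apply parts again with u = sin(t), dv = exp(3*t) dt: ∫ exp(3*t)*sin(t) dt = exp(3*t)*sin(t)/3 − (1/3)·I. Substituting back brings back I: I = exp(3*t)*sin(t)/9 + exp(3*t)*cos(t)/3 − (1/9)·I.
Solving for I: (1 + 1/9)·I equals the remaining terms, so I = (9/10)·(exp(3*t)*sin(t)/9 + exp(3*t)*cos(t)/3).

exp(3*t)*sin(t)/10 + 3*exp(3*t)*cos(t)/10 + C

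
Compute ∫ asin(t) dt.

t*asin(t) + sqrt(-t**2 + 1) + C

Use integration by parts with u = arcsin(t), dv = dt.
Then du = 1/sqrt(-t**2 + 1) dt.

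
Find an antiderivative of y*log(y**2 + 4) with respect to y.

y**2*log(y**2 + 4)/2 - y**2/2 + 2*log(y**2 + 4) + C

Let u = y**2 + 4, so du = (2*y) dy.
The integral becomes (1/2)·∫ log(u) du; integrate by parts with u′=log(u), dv′=du.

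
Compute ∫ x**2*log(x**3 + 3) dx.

Let u = x**3 + 3, so du = (3*x**2) dx.
The integral becomes (1/3)·∫ log(u) du; integrate by parts with u′=log(u), dv′=du.

x**3*log(x**3 + 3)/3 - x**3/3 + log(x**3 + 3) + C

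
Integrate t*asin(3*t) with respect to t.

t**2*asin(3*t)/2 + t*sqrt(-9*t**2 + 1)/12 - asin(3*t)/36 + C

Use integration by parts with u = arcsin(3*t), dv = t dt.
Then du = 3/sqrt(-9*t**2 + 1) dt.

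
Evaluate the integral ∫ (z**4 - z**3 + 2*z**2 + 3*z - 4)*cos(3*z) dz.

z**4*sin(3*z)/3 - z**3*sin(3*z)/3 + 4*z**3*cos(3*z)/9 + 2*z**2*sin(3*z)/9 - z**2*cos(3*z)/3 + 11*z*sin(3*z)/9 + 4*z*cos(3*z)/27 - 112*sin(3*z)/81 + 11*cos(3*z)/27 + C

Use integration by parts with u = z**4 - z**3 + 2*z**2 + 3*z - 4, dv = cos(3*z) dz, so v = sin(3*z)/3.
Apply parts 4 times (tabular method): alternate signs, differentiate u down to 0, integrate dv up.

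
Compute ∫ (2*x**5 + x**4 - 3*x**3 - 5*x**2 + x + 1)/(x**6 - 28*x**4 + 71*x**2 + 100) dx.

2127*log(x - 5)/1820 - 13*log(x - 2)/140 - 3*log(x + 2)/28 + 1793*log(x + 5)/1820 + 3*log(x**2 + 1)/130 + 7*atan(x)/130 + C

Factor the denominator: (x - 5)*(x - 2)*(x + 2)*(x + 5)*(x**2 + 1).
Partial-fraction decomposition: (6*x + 7)/(130*(x**2 + 1)) + 1793/(1820*(x + 5)) - 3/(28*(x + 2)) - 13/(140*(x - 2)) + 2127/(1820*(x - 5)).
Integrate each term; A/(x−a) gives A·log|x−a|; the (Bx+D)/(x²+p²) term gives a log and an atan.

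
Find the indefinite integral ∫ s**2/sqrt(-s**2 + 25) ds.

-s*sqrt(-s**2 + 25)/2 + 25*asin(s/5)/2 + C

Substitute s = 5·sin(θ), so ds = 5·cos(θ) dθ and the radical becomes sqrt(-s**2 + 25) = 5·cos(θ) by the Pythagorean identity.
Integrate the resulting trig expression in θ, then back-substitute θ = asin(s/5), sin(θ) = s/5, cos(θ) = sqrt(-s**2 + 25)/5 (absorbing any constant into C).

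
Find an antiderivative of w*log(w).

w**2*log(w)/2 - w**2/4 + C

Use integration by parts with u = log(w), dv = w dw.
Then du = 1/w dw and v = w**2/2.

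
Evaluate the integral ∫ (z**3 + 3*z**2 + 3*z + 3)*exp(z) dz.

Use integration by parts with u = z**3 + 3*z**2 + 3*z + 3, dv = exp(z) dz, so v = exp(z).
Apply parts 3 times (tabular method): alternate signs, differentiate u down to 0, integrate dv up.

(z**3 + 3*z)*exp(z) + C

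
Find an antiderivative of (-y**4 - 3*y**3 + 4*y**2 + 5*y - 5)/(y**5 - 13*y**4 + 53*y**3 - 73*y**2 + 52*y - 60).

Factor the denominator: (y - 6)*(y - 5)*(y - 2)*(y**2 + 1).
Partial-fraction decomposition: (67*y + 439)/(2405*(y**2 + 1)) - 19/(60*(y - 2)) + 440/(39*(y - 5)) - 1775/(148*(y - 6)).
Integrate each term; A/(y−a) gives A·log|y−a|; the (By+D)/(y²+p²) term gives a log and an atan.

-1775*log(y - 6)/148 + 440*log(y - 5)/39 - 19*log(y - 2)/60 + 67*log(y**2 + 1)/4810 + 439*atan(y)/2405 + C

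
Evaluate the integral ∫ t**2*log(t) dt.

Use integration by parts with u = log(t), dv = t**2 dt.
Then du = 1/t dt and v = t**3/3.

t**3*log(t)/3 - t**3/9 + C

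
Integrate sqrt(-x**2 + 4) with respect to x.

x*sqrt(-x**2 + 4)/2 + 2*asin(x/2) + C

Substitute x = 2·sin(θ), so dx = 2·cos(θ) dθ and the radical becomes sqrt(-x**2 + 4) = 2·cos(θ) by the Pythagorean identity.
Integrate the resulting trig expression in θ, then back-substitute θ = asin(x/2), sin(θ) = x/2, cos(θ) = sqrt(-x**2 + 4)/2 (absorbing any constant into C).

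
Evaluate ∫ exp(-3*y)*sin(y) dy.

-3*exp(-3*y)*sin(y)/10 - exp(-3*y)*cos(y)/10 + C

Let I denote the integral. Integrate by parts with u = sin(y), dv = exp(-3*y) dy, so v = -exp(-3*y)/3: I = -exp(-3*y)*sin(y)/3 + (1/3)·∫ exp(-3*y)*cos(y) dy.
Apply parts again with u = cos(y), dv = exp(-3*y) dy: ∫ exp(-3*y)*cos(y) dy = -exp(-3*y)*cos(y)/3 − (1/3)·I. Substituting back brings back I: I = -exp(-3*y)*sin(y)/3 - exp(-3*y)*cos(y)/9 − (1/9)·I.
Solving for I: (1 + 1/9)·I equals the remaining terms, so I = (9/10)·(-exp(-3*y)*sin(y)/3 - exp(-3*y)*cos(y)/9).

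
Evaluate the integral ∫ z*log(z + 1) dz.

Use integration by parts with u = log(z + 1), dv = z dz.
Then du = 1/(z + 1) dz and v = z**2/2.

z**2*log(z + 1)/2 - z**2/4 + z/2 - log(z + 1)/2 + C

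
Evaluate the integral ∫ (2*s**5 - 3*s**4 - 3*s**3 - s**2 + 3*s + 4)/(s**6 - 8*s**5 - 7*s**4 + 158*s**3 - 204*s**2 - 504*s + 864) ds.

5501*log(s - 6)/1440 - 24614*log(s - 3)/11025 + log(s - 2)/48 - 47*log(s + 2)/800 + 331*log(s + 4)/735 + 166/(105*s - 315) + C

Factor the denominator: (s - 6)*(s - 3)**2*(s - 2)*(s + 2)*(s + 4).
Partial-fraction decomposition: 331/(735*(s + 4)) - 47/(800*(s + 2)) + 1/(48*(s - 2)) - 24614/(11025*(s - 3)) - 166/(105*(s - 3)**2) + 5501/(1440*(s - 6)).
Integrate each term; A/(s−a) gives A·log|s−a|; A/(s−a)² gives −A/(s−a).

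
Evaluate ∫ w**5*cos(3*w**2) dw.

Let u = w², du = 2w dw; rewrite as (1/2)∫ u^2·cos(3u) du.
Now integrate by parts 2 times.

w**4*sin(3*w**2)/6 + w**2*cos(3*w**2)/9 - sin(3*w**2)/27 + C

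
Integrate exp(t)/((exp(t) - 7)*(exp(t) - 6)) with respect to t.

log(exp(t) - 7) - log(exp(t) - 6) + C

Let u = e^t, du = e^t dt.
The integral becomes ∫ du/((u-7)(u-6)); decompose into partial fractions.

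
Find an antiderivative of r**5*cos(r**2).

r**4*sin(r**2)/2 + r**2*cos(r**2) - sin(r**2) + C

Let u = r², du = 2r dr; rewrite as (1/2)∫ u^2·cos(1u) du.
Now integrate by parts 2 times.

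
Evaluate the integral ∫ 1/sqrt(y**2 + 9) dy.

log(y + sqrt(y**2 + 9)) + C

Substitute y = 3·tan(θ), so dy = 3·sec(θ)^2 dθ and the radical becomes sqrt(y**2 + 9) = 3·sec(θ) by the Pythagorean identity.
Integrate the resulting trig expression in θ, then back-substitute tan(θ) = y/3, sec(θ) = sqrt(y**2 + 9)/3 (absorbing any constant into C).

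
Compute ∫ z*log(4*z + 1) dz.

Use integration by parts with u = log(4*z + 1), dv = z dz.
Then du = 4/(4*z + 1) dz and v = z**2/2.

z**2*log(4*z + 1)/2 - z**2/4 + z/8 - log(4*z + 1)/32 + C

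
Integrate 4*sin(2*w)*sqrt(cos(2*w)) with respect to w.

Let u = cos(2*w), so du = (-2*sin(2*w)) dw.
Rewriting, the integral becomes -2·∫ √u du = -2·(2/3)u^(3/2).
Substituting back, u = cos(2*w).

-4*cos(2*w)**(3/2)/3 + C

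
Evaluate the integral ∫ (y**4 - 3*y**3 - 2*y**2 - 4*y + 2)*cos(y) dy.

y**4*sin(y) - 3*y**3*sin(y) + 4*y**3*cos(y) - 14*y**2*sin(y) - 9*y**2*cos(y) + 14*y*sin(y) - 28*y*cos(y) + 30*sin(y) + 14*cos(y) + C

Use integration by parts with u = y**4 - 3*y**3 - 2*y**2 - 4*y + 2, dv = cos(y) dy, so v = sin(y).
Apply parts 4 times (tabular method): alternate signs, differentiate u down to 0, integrate dv up.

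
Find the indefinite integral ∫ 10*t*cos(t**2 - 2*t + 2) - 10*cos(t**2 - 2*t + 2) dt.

5*sin(t**2 - 2*t + 2) + C

Let u = t**2 - 2*t + 2, so du = (2*t - 2) dt.
Rewriting, the integral becomes 5·∫ cos(u) du = 5·sin(u).
Substituting back, u = t**2 - 2*t + 2.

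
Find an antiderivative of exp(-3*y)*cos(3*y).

exp(-3*y)*sin(3*y)/6 - exp(-3*y)*cos(3*y)/6 + C

Let I denote the integral. Integrate by parts with u = cos(3*y), dv = exp(-3*y) dy, so v = -exp(-3*y)/3: I = -exp(-3*y)*cos(3*y)/3 − ∫ exp(-3*y)*sin(3*y) dy.
Apply parts again with u = sin(3*y), dv = exp(-3*y) dy: ∫ exp(-3*y)*sin(3*y) dy = -exp(-3*y)*sin(3*y)/3 + I. Substituting back brings back I: I = exp(-3*y)*sin(3*y)/3 - exp(-3*y)*cos(3*y)/3 − I.
Solving for I: (1 + 1)·I equals the remaining terms, so I = (1/2)·(exp(-3*y)*sin(3*y)/3 - exp(-3*y)*cos(3*y)/3).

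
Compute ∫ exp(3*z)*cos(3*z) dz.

Let I denote the integral. Integrate by parts with u = cos(3*z), dv = exp(3*z) dz, so v = exp(3*z)/3: I = exp(3*z)*cos(3*z)/3 + ∫ exp(3*z)*sin(3*z) dz.
Apply parts again with u = sin(3*z), dv = exp(3*z) dz: ∫ exp(3*z)*sin(3*z) dz = exp(3*z)*sin(3*z)/3 − I. Substituting back brings back I: I = exp(3*z)*sin(3*z)/3 + exp(3*z)*cos(3*z)/3 − I.
Solving for I: (1 + 1)·I equals the remaining terms, so I = (1/2)·(exp(3*z)*sin(3*z)/3 + exp(3*z)*cos(3*z)/3).

exp(3*z)*sin(3*z)/6 + exp(3*z)*cos(3*z)/6 + C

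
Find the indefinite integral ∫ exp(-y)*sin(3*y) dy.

-exp(-y)*sin(3*y)/10 - 3*exp(-y)*cos(3*y)/10 + C

Let I denote the integral. Integrate by parts with u = sin(3*y), dv = exp(-y) dy, so v = -exp(-y): I = -exp(-y)*sin(3*y) + 3·∫ exp(-y)*cos(3*y) dy.
Apply parts again with u = cos(3*y), dv = exp(-y) dy: ∫ exp(-y)*cos(3*y) dy = -exp(-y)*cos(3*y) − 3·I. Substituting back brings back I: I = -exp(-y)*sin(3*y) - 3*exp(-y)*cos(3*y) − 9·I.
Solving for I: (1 + 9)·I equals the remaining terms, so I = (1/10)·(-exp(-y)*sin(3*y) - 3*exp(-y)*cos(3*y)).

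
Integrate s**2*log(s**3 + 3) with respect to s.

s**3*log(s**3 + 3)/3 - s**3/3 + log(s**3 + 3) + C

Let u = s**3 + 3, so du = (3*s**2) ds.
The integral becomes (1/3)·∫ log(u) du; integrate by parts with u′=log(u), dv′=du.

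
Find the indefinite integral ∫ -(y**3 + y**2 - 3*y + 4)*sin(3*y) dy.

y**3*cos(3*y)/3 - y**2*sin(3*y)/3 + y**2*cos(3*y)/3 - 2*y*sin(3*y)/9 - 11*y*cos(3*y)/9 + 11*sin(3*y)/27 + 34*cos(3*y)/27 + C

Use integration by parts with u = y**3 + y**2 - 3*y + 4, dv = -sin(3*y) dy, so v = cos(3*y)/3.
Apply parts 3 times (tabular method): alternate signs, differentiate u down to 0, integrate dv up.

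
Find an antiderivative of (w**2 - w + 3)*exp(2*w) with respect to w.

Use integration by parts with u = w**2 - w + 3, dv = exp(2*w) dw, so v = exp(2*w)/2.
Apply parts 2 times (tabular method): alternate signs, differentiate u down to 0, integrate dv up.

(w**2 - 2*w + 4)*exp(2*w)/2 + C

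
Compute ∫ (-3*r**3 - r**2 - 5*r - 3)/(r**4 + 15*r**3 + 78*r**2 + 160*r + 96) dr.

4*log(r + 1)/45 + 1039*log(r + 4)/36 - 639*log(r + 6)/20 + 193/(6*r + 24) + C

Factor the denominator: (r + 1)*(r + 4)**2*(r + 6).
Partial-fraction decomposition: -639/(20*(r + 6)) + 1039/(36*(r + 4)) - 193/(6*(r + 4)**2) + 4/(45*(r + 1)).
Integrate each term; A/(r−a) gives A·log|r−a|; A/(r−a)² gives −A/(r−a).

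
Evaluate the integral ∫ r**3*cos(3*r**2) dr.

r**2*sin(3*r**2)/6 + cos(3*r**2)/18 + C

Let u = r², du = 2r dr; rewrite as (1/2)∫ u^1·cos(3u) du.
Now integrate by parts 1 time.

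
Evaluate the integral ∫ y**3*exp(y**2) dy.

Let u = y², du = 2y dy; rewrite as (1/2)∫ u^1·exp(1u) du.
Now integrate by parts 1 time.

(y**2 - 1)*exp(y**2)/2 + C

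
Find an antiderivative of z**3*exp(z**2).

Let u = z², du = 2z dz; rewrite as (1/2)∫ u^1·exp(1u) du.
Now integrate by parts 1 time.

(z**2 - 1)*exp(z**2)/2 + C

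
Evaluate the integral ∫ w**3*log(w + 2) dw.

w**4*log(w + 2)/4 - w**4/16 + w**3/6 - w**2/2 + 2*w - 4*log(w + 2) + C

Use integration by parts with u = log(w + 2), dv = w**3 dw.
Then du = 1/(w + 2) dw and v = w**4/4.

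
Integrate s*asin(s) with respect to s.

s**2*asin(s)/2 + s*sqrt(-s**2 + 1)/4 - asin(s)/4 + C

Use integration by parts with u = arcsin(s), dv = s ds.
Then du = 1/sqrt(-s**2 + 1) ds.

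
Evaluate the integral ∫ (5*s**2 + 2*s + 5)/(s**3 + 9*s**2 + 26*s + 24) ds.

Factor the denominator: (s + 2)*(s + 3)*(s + 4).
Partial-fraction decomposition: 77/(2*(s + 4)) - 44/(s + 3) + 21/(2*(s + 2)).
Integrate each term: A/(s−a) contributes A·log|s−a|.

21*log(s + 2)/2 - 44*log(s + 3) + 77*log(s + 4)/2 + C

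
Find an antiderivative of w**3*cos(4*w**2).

Let u = w², du = 2w dw; rewrite as (1/2)∫ u^1·cos(4u) du.
Now integrate by parts 1 time.

w**2*sin(4*w**2)/8 + cos(4*w**2)/32 + C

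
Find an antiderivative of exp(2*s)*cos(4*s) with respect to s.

Let I denote the integral. Integrate by parts with u = cos(4*s), dv = exp(2*s) ds, so v = exp(2*s)/2: I = exp(2*s)*cos(4*s)/2 + 2·∫ exp(2*s)*sin(4*s) ds.
Apply parts again with u = sin(4*s), dv = exp(2*s) ds: ∫ exp(2*s)*sin(4*s) ds = exp(2*s)*sin(4*s)/2 − 2·I. Substituting back brings back I: I = exp(2*s)*sin(4*s) + exp(2*s)*cos(4*s)/2 − 4·I.
Solving for I: (1 + 4)·I equals the remaining terms, so I = (1/5)·(exp(2*s)*sin(4*s) + exp(2*s)*cos(4*s)/2).

exp(2*s)*sin(4*s)/5 + exp(2*s)*cos(4*s)/10 + C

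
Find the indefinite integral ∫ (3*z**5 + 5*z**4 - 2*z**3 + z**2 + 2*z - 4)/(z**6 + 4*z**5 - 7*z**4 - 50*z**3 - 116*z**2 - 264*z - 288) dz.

1061*log(z - 4)/1470 + log(z + 2)/12 + 16581*log(z + 3)/8281 + 651*log(z**2 + 4)/6760 - 1243*atan(z/2)/3380 + 271/(91*z + 273) + C

Factor the denominator: (z - 4)*(z + 2)*(z + 3)**2*(z**2 + 4).
Partial-fraction decomposition: (651*z - 2486)/(3380*(z**2 + 4)) + 16581/(8281*(z + 3)) - 271/(91*(z + 3)**2) + 1/(12*(z + 2)) + 1061/(1470*(z - 4)).
Integrate each term; A/(z−a) gives A·log|z−a|; the (Bz+D)/(z²+p²) term gives a log and an atan.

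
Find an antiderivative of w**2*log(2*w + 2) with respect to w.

w**3*log(2*w + 2)/3 - w**3/9 + w**2/6 - w/3 + log(w + 1)/3 + C

Use integration by parts with u = log(2*w + 2), dv = w**2 dw.
Then du = 2/(2*w + 2) dw and v = w**3/3.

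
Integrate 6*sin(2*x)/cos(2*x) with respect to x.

-3*log(cos(2*x)) + C

Let u = cos(2*x), so du = (-2*sin(2*x)) dx.
Rewriting, the integral becomes -3·∫ 1/u du = -3·log(u).
Substituting back, u = cos(2*x).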